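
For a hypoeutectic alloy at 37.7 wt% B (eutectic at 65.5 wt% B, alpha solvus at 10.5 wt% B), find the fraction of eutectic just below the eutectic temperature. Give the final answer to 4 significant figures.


f_primary = (C_e - C0) / (C_e - C_alpha_max)
f_primary = (65.5 - 37.7) / (65.5 - 10.5)
f_primary = 0.505455
f_eutectic = 1 - 0.505455 = 0.4945


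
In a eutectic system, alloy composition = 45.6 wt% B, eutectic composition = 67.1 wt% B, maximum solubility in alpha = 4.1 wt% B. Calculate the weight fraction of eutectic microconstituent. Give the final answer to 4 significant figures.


f_primary = (C_e - C0) / (C_e - C_alpha_max)
f_primary = (67.1 - 45.6) / (67.1 - 4.1)
f_primary = 0.34127
f_eutectic = 1 - 0.34127 = 0.6587


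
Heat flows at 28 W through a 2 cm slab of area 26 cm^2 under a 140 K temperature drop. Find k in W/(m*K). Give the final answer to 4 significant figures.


k = Q*L / (A*dT)
L = 0.02 m, A = 2.6e-03 m^2
k = 28 * 0.02 / (2.6e-03 * 140)
k = 1.538 W/(m*K)


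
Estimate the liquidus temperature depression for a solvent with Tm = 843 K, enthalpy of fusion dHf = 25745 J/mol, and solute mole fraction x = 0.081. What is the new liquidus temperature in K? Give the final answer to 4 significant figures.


dT = R*Tm^2*x / dHf
dT = 8.314 * 843^2 * 0.081 / 25745
dT = 18.5891 K
T_new = 843 - 18.5891 = 824.4 K


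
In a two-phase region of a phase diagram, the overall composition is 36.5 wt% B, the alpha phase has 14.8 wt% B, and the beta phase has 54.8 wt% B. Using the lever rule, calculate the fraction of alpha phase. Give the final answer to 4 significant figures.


f_alpha = (C_beta - C0) / (C_beta - C_alpha)
f_alpha = (54.8 - 36.5) / (54.8 - 14.8)
f_alpha = 0.4575


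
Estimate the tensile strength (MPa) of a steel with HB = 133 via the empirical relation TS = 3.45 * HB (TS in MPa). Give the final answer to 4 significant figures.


TS (MPa) = 3.45 * HB
TS = 3.45 * 133
TS = 458.9 MPa


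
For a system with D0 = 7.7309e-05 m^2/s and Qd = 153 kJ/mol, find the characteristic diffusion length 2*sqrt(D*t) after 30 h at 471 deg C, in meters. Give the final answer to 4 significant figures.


Step 1: D = D0 * exp(-Qd/(R*T))
T = 744.15 K
D = 7.7309e-05 * exp(-153e3 / (8.314 * 744.15)) = 1.40672e-15 m^2/s
Step 2: L = 2*sqrt(D*t)
t = 30 h = 108000 s
L = 2*sqrt(1.40672e-15 * 108000) = 2.465e-05 m


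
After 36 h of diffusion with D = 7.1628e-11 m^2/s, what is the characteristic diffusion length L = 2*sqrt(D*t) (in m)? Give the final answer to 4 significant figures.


t = 36 hr = 129600 s
Diffusion length = 2*sqrt(D*t)
= 2*sqrt(7.1628e-11 * 129600)
= 6.094e-03 m


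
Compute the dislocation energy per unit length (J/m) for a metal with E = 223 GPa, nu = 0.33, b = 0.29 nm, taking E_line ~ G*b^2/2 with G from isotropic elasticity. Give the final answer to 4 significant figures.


Step 1: G = E / (2*(1+nu))
G = 223 / (2*(1+0.33)) = 83.8346 GPa = 8.38346e+10 Pa
Step 2: E_line = G*b^2/2
b = 0.29 nm = 2.9e-10 m
E_line = 0.5 * 8.38346e+10 * (2.9e-10)^2 = 3.525e-09 J/m


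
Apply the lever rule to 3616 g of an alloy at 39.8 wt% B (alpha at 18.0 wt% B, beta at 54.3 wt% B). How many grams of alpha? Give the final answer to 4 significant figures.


f_alpha = (C_beta - C0) / (C_beta - C_alpha)
f_alpha = (54.3 - 39.8) / (54.3 - 18.0) = 0.399449
m_alpha = f_alpha * m_total = 0.399449 * 3616 = 1444 g


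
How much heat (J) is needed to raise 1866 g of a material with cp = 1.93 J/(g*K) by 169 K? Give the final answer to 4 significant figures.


Q = m * cp * dT
Q = 1866 * 1.93 * 169
Q = 608600 J


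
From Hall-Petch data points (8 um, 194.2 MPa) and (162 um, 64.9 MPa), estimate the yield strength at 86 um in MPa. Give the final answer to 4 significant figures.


sigma_y = sigma0 + k / sqrt(d)
1/sqrt(d1) = 1/sqrt(8e-06) = 353.553;  1/sqrt(d2) = 78.5674
k = (sigma1 - sigma2) / (1/sqrt(d1) - 1/sqrt(d2)) = (194.2 - 64.9) / (353.553 - 78.5674) = 0.470206 MPa*m^0.5
sigma0 = sigma1 - k/sqrt(d1) = 194.2 - 0.470206*353.553 = 27.9571 MPa
sigma_y(d3) = 27.9571 + 0.470206 / sqrt(8.6e-05) = 78.66 MPa


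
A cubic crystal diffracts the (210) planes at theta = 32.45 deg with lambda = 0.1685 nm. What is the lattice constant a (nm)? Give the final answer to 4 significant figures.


d = lambda / (2*sin(theta))
d = 0.1685 / (2*sin(32.45 deg))
d = 0.157018 nm
a = d * sqrt(h^2+k^2+l^2) = 0.157018 * sqrt(5)
a = 0.3511 nm


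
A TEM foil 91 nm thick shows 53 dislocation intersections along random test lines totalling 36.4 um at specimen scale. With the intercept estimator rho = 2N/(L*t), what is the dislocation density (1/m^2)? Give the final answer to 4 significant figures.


rho = 2N / (L * t)
L = 36.4 um = 3.64e-05 m, t = 91 nm = 9.1e-08 m
rho = 2 * 53 / (3.64e-05 * 9.1e-08)
rho = 3.2e+13 1/m^2


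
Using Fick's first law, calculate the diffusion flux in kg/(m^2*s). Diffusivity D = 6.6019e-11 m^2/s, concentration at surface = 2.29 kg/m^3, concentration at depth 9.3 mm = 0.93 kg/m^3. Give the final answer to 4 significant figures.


J = -D * (dC/dx) = D * (C1 - C2) / dx
J = 6.6019e-11 * (2.29 - 0.93) / 9.3e-03
J = 9.654e-09 kg/(m^2*s)


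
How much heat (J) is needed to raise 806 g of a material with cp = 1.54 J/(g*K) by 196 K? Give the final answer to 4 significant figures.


Q = m * cp * dT
Q = 806 * 1.54 * 196
Q = 243300 J


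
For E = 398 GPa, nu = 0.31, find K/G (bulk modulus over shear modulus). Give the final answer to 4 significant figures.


G = E / (2*(1+nu))
G = 398 / (2*(1+0.31)) = 151.908 GPa
K = E / (3*(1-2*nu))
K = 398 / (3*(1-2*0.31)) = 349.123 GPa
K/G = 349.123 / 151.908 = 2.298


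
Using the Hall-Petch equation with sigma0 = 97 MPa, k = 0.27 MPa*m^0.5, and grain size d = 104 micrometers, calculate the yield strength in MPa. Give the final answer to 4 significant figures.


sigma_y = sigma0 + k / sqrt(d)
d = 104 um = 1.04e-04 m
sigma_y = 97 + 0.27 / sqrt(1.04e-04)
sigma_y = 123.5 MPa


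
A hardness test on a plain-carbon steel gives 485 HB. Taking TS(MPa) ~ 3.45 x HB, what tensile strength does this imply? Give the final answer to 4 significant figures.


TS (MPa) = 3.45 * HB
TS = 3.45 * 485
TS = 1673 MPa


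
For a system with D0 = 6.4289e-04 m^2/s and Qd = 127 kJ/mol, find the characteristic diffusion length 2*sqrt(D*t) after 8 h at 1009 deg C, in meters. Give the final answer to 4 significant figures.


Step 1: D = D0 * exp(-Qd/(R*T))
T = 1282.15 K
D = 6.4289e-04 * exp(-127e3 / (8.314 * 1282.15)) = 4.30512e-09 m^2/s
Step 2: L = 2*sqrt(D*t)
t = 8 h = 28800 s
L = 2*sqrt(4.30512e-09 * 28800) = 0.02227 m


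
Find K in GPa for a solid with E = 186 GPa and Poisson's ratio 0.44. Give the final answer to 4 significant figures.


K = E / (3*(1-2*nu))
K = 186 / (3*(1-2*0.44))
K = 516.7 GPa


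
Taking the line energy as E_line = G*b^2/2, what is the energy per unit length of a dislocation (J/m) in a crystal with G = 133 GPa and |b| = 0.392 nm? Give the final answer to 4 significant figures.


E = G*b^2/2
b = 0.392 nm = 3.92e-10 m
G = 133 GPa = 1.33e+11 Pa
E = 0.5 * 1.33e+11 * (3.92e-10)^2
E = 1.022e-08 J/m


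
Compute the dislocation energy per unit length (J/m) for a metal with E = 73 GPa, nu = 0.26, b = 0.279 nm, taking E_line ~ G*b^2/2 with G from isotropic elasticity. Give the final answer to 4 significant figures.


Step 1: G = E / (2*(1+nu))
G = 73 / (2*(1+0.26)) = 28.9683 GPa = 2.89683e+10 Pa
Step 2: E_line = G*b^2/2
b = 0.279 nm = 2.79e-10 m
E_line = 0.5 * 2.89683e+10 * (2.79e-10)^2 = 1.127e-09 J/m


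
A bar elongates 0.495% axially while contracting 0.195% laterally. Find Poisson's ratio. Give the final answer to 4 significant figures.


nu = -epsilon_lat / epsilon_axial
Lateral strain is contraction (negative), so using magnitudes:
nu = 0.195 / 0.495
nu = 0.3939


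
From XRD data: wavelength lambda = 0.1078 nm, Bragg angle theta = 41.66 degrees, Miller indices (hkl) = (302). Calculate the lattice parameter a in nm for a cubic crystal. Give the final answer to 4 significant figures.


d = lambda / (2*sin(theta))
d = 0.1078 / (2*sin(41.66 deg))
d = 0.0810881 nm
a = d * sqrt(h^2+k^2+l^2) = 0.0810881 * sqrt(13)
a = 0.2924 nm


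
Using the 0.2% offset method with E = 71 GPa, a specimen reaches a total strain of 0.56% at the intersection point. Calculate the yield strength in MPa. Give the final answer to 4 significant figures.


Offset strain = 0.002
Elastic strain at yield = total_strain - offset = 5.6e-03 - 0.002 = 3.6e-03
sigma_y = E * elastic_strain = 71000 * 3.6e-03
sigma_y = 255.6 MPa


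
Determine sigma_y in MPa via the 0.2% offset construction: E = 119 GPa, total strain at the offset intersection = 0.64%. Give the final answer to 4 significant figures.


Offset strain = 0.002
Elastic strain at yield = total_strain - offset = 6.4e-03 - 0.002 = 4.4e-03
sigma_y = E * elastic_strain = 119000 * 4.4e-03
sigma_y = 523.6 MPa


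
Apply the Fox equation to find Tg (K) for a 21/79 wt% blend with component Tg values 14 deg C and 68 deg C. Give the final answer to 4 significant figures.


1/Tg = w1/Tg1 + w2/Tg2 (in Kelvin)
Tg1 = 287.15 K, Tg2 = 341.15 K
1/Tg = 0.21/287.15 + 0.79/341.15
Tg = 328.2 K


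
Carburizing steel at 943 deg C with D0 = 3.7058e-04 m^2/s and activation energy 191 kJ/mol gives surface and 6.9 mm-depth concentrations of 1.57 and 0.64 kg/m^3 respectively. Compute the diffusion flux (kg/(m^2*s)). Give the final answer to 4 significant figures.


Step 1: D = D0 * exp(-Qd/(R*T))
T = 943 + 273.15 = 1216.15 K
D = 3.7058e-04 * exp(-191e3 / (8.314 * 1216.15)) = 2.31728e-12 m^2/s
Step 2: J = D * (C1 - C2) / dx
J = 2.31728e-12 * (1.57 - 0.64) / 6.9e-03
J = 3.123e-10 kg/(m^2*s)


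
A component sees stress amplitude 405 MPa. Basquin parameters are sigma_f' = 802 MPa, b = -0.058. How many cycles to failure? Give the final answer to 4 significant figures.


sigma_a = sigma_f' * (2*Nf)^b
2*Nf = (sigma_a / sigma_f')^(1/b)
2*Nf = (405 / 802)^(1/-0.058)
2*Nf = 130572
Nf = 65290 cycles


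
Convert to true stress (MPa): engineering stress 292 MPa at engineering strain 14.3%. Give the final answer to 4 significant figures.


sigma_true = sigma_eng * (1 + epsilon_eng)
sigma_true = 292 * (1 + 0.143)
sigma_true = 333.8 MPa


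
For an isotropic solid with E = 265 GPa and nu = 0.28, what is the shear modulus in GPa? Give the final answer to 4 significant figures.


G = E / (2*(1+nu))
G = 265 / (2*(1+0.28))
G = 103.5 GPa


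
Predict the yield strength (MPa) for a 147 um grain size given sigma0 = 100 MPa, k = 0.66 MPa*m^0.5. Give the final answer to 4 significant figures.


sigma_y = sigma0 + k / sqrt(d)
d = 147 um = 1.47e-04 m
sigma_y = 100 + 0.66 / sqrt(1.47e-04)
sigma_y = 154.4 MPa


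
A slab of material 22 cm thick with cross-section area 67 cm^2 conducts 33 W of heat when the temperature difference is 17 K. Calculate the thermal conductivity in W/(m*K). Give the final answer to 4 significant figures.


k = Q*L / (A*dT)
L = 0.22 m, A = 6.7e-03 m^2
k = 33 * 0.22 / (6.7e-03 * 17)
k = 63.74 W/(m*K)


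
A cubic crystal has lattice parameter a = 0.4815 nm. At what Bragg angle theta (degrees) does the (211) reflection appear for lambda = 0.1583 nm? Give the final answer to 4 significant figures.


d = a / sqrt(h^2+k^2+l^2)
d = 0.4815 / sqrt(6) = 0.196572 nm
lambda = 2*d*sin(theta)  =>  sin(theta) = lambda / (2*d)
sin(theta) = 0.1583 / (2 * 0.196572) = 0.402652
theta = 23.74 deg


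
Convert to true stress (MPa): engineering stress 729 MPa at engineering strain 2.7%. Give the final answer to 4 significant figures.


sigma_true = sigma_eng * (1 + epsilon_eng)
sigma_true = 729 * (1 + 0.027)
sigma_true = 748.7 MPa


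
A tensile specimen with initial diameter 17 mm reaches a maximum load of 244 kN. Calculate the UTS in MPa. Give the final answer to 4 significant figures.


A0 = pi*(d/2)^2 = pi*(17/2)^2 = 226.98 mm^2
UTS = F_max / A0 = 244*1000 / 226.98
UTS = 1075 MPa


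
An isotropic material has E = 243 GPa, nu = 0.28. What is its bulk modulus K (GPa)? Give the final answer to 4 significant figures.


K = E / (3*(1-2*nu))
K = 243 / (3*(1-2*0.28))
K = 184.1 GPa


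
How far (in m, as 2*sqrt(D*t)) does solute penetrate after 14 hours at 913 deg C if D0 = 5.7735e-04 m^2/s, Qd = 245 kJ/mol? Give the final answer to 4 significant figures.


Step 1: D = D0 * exp(-Qd/(R*T))
T = 1186.15 K
D = 5.7735e-04 * exp(-245e3 / (8.314 * 1186.15)) = 9.37461e-15 m^2/s
Step 2: L = 2*sqrt(D*t)
t = 14 h = 50400 s
L = 2*sqrt(9.37461e-15 * 50400) = 4.347e-05 m


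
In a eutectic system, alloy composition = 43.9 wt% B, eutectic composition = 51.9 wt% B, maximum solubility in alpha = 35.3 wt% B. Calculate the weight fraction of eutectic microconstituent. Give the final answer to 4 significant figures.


f_primary = (C_e - C0) / (C_e - C_alpha_max)
f_primary = (51.9 - 43.9) / (51.9 - 35.3)
f_primary = 0.481928
f_eutectic = 1 - 0.481928 = 0.5181


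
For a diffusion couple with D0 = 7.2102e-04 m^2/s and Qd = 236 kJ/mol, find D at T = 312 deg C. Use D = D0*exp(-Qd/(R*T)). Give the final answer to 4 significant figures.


D = D0 * exp(-Qd / (R*T))
T = 585.15 K
D = 7.2102e-04 * exp(-236e3 / (8.314 * 585.15))
D = 6.168e-25 m^2/s


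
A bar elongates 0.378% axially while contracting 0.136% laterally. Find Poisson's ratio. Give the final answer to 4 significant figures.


nu = -epsilon_lat / epsilon_axial
Lateral strain is contraction (negative), so using magnitudes:
nu = 0.136 / 0.378
nu = 0.3598


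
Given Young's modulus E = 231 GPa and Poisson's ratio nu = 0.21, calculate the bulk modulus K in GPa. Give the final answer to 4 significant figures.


K = E / (3*(1-2*nu))
K = 231 / (3*(1-2*0.21))
K = 132.8 GPa


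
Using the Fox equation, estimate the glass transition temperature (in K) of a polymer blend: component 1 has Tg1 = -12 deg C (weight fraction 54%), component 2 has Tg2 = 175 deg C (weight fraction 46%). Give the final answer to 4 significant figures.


1/Tg = w1/Tg1 + w2/Tg2 (in Kelvin)
Tg1 = 261.15 K, Tg2 = 448.15 K
1/Tg = 0.54/261.15 + 0.46/448.15
Tg = 323.2 K


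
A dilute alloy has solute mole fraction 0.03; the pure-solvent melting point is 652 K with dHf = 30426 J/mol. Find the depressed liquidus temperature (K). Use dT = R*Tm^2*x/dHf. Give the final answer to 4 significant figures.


dT = R*Tm^2*x / dHf
dT = 8.314 * 652^2 * 0.03 / 30426
dT = 3.48483 K
T_new = 652 - 3.48483 = 648.5 K


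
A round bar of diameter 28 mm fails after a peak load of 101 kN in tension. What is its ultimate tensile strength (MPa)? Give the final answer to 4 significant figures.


A0 = pi*(d/2)^2 = pi*(28/2)^2 = 615.752 mm^2
UTS = F_max / A0 = 101*1000 / 615.752
UTS = 164 MPa


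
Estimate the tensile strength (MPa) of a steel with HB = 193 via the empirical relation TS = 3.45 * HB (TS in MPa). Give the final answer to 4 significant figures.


TS (MPa) = 3.45 * HB
TS = 3.45 * 193
TS = 665.9 MPa


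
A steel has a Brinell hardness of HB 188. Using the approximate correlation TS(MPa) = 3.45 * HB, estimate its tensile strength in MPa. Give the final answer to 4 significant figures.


TS (MPa) = 3.45 * HB
TS = 3.45 * 188
TS = 648.6 MPa


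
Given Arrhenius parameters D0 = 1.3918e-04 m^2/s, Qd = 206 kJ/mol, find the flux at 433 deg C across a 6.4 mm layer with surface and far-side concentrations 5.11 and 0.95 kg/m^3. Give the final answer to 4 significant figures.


Step 1: D = D0 * exp(-Qd/(R*T))
T = 433 + 273.15 = 706.15 K
D = 1.3918e-04 * exp(-206e3 / (8.314 * 706.15)) = 8.03517e-20 m^2/s
Step 2: J = D * (C1 - C2) / dx
J = 8.03517e-20 * (5.11 - 0.95) / 6.4e-03
J = 5.223e-17 kg/(m^2*s)


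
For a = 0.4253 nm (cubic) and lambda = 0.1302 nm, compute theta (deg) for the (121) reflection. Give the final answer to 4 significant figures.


d = a / sqrt(h^2+k^2+l^2)
d = 0.4253 / sqrt(6) = 0.173628 nm
lambda = 2*d*sin(theta)  =>  sin(theta) = lambda / (2*d)
sin(theta) = 0.1302 / (2 * 0.173628) = 0.37494
theta = 22.02 deg


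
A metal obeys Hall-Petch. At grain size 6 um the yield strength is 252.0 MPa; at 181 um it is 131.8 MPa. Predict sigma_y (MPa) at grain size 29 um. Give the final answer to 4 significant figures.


sigma_y = sigma0 + k / sqrt(d)
1/sqrt(d1) = 1/sqrt(6e-06) = 408.248;  1/sqrt(d2) = 74.3294
k = (sigma1 - sigma2) / (1/sqrt(d1) - 1/sqrt(d2)) = (252.0 - 131.8) / (408.248 - 74.3294) = 0.359968 MPa*m^0.5
sigma0 = sigma1 - k/sqrt(d1) = 252.0 - 0.359968*408.248 = 105.044 MPa
sigma_y(d3) = 105.044 + 0.359968 / sqrt(2.9e-05) = 171.9 MPa


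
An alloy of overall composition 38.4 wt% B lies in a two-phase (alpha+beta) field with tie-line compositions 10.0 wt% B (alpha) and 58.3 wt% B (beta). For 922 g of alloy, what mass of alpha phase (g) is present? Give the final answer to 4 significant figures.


f_alpha = (C_beta - C0) / (C_beta - C_alpha)
f_alpha = (58.3 - 38.4) / (58.3 - 10.0) = 0.412008
m_alpha = f_alpha * m_total = 0.412008 * 922 = 379.9 g


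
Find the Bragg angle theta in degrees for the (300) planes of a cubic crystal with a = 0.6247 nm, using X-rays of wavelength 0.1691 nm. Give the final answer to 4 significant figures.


d = a / sqrt(h^2+k^2+l^2)
d = 0.6247 / sqrt(9) = 0.208233 nm
lambda = 2*d*sin(theta)  =>  sin(theta) = lambda / (2*d)
sin(theta) = 0.1691 / (2 * 0.208233) = 0.406035
theta = 23.96 deg


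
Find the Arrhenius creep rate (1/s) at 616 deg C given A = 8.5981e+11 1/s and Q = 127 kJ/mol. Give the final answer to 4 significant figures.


rate = A * exp(-Q / (R*T))
T = 616 + 273.15 = 889.15 K
rate = 8.5981e+11 * exp(-127e3 / (8.314 * 889.15))
rate = 29740 1/s


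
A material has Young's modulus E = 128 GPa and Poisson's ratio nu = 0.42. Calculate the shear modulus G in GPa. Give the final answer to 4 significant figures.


G = E / (2*(1+nu))
G = 128 / (2*(1+0.42))
G = 45.07 GPa


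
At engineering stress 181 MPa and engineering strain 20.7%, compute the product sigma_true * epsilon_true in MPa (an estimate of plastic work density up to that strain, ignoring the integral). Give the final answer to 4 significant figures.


sigma_true = sigma_eng * (1 + epsilon_eng)
sigma_true = 181 * (1 + 0.207) = 218.467 MPa
epsilon_true = ln(1 + epsilon_eng)
epsilon_true = ln(1 + 0.207) = 0.188138
sigma_true * epsilon_true = 218.467 * 0.188138 = 41.1 MPa


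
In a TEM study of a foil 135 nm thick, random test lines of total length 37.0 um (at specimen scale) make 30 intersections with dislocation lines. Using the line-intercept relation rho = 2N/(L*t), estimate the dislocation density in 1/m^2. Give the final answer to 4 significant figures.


rho = 2N / (L * t)
L = 37.0 um = 3.7e-05 m, t = 135 nm = 1.35e-07 m
rho = 2 * 30 / (3.7e-05 * 1.35e-07)
rho = 1.201e+13 1/m^2


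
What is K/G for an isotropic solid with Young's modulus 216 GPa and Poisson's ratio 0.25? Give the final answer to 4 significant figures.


G = E / (2*(1+nu))
G = 216 / (2*(1+0.25)) = 86.4 GPa
K = E / (3*(1-2*nu))
K = 216 / (3*(1-2*0.25)) = 144 GPa
K/G = 144 / 86.4 = 1.667


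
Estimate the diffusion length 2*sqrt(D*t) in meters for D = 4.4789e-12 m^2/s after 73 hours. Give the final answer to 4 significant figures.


t = 73 hr = 262800 s
Diffusion length = 2*sqrt(D*t)
= 2*sqrt(4.4789e-12 * 262800)
= 2.17e-03 m


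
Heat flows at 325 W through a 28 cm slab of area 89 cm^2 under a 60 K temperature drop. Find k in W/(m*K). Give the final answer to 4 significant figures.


k = Q*L / (A*dT)
L = 0.28 m, A = 8.9e-03 m^2
k = 325 * 0.28 / (8.9e-03 * 60)
k = 170.4 W/(m*K)


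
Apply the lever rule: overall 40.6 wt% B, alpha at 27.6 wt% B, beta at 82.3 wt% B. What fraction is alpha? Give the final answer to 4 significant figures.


f_alpha = (C_beta - C0) / (C_beta - C_alpha)
f_alpha = (82.3 - 40.6) / (82.3 - 27.6)
f_alpha = 0.7623


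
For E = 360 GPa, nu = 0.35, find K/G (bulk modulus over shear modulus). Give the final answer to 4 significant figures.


G = E / (2*(1+nu))
G = 360 / (2*(1+0.35)) = 133.333 GPa
K = E / (3*(1-2*nu))
K = 360 / (3*(1-2*0.35)) = 400 GPa
K/G = 400 / 133.333 = 3


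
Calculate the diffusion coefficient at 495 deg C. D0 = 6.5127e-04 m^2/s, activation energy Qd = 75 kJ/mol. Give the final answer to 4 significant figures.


D = D0 * exp(-Qd / (R*T))
T = 768.15 K
D = 6.5127e-04 * exp(-75e3 / (8.314 * 768.15))
D = 5.171e-09 m^2/s


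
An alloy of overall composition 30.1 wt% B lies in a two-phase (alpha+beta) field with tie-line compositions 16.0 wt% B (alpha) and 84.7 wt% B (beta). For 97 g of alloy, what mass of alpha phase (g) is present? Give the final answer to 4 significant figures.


f_alpha = (C_beta - C0) / (C_beta - C_alpha)
f_alpha = (84.7 - 30.1) / (84.7 - 16.0) = 0.79476
m_alpha = f_alpha * m_total = 0.79476 * 97 = 77.09 g


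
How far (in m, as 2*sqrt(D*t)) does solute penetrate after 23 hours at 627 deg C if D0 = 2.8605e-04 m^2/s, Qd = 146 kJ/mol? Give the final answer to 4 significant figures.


Step 1: D = D0 * exp(-Qd/(R*T))
T = 900.15 K
D = 2.8605e-04 * exp(-146e3 / (8.314 * 900.15)) = 9.63671e-13 m^2/s
Step 2: L = 2*sqrt(D*t)
t = 23 h = 82800 s
L = 2*sqrt(9.63671e-13 * 82800) = 5.649e-04 m


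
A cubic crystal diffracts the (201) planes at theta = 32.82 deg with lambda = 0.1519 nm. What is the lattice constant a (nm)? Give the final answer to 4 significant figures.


d = lambda / (2*sin(theta))
d = 0.1519 / (2*sin(32.82 deg))
d = 0.140129 nm
a = d * sqrt(h^2+k^2+l^2) = 0.140129 * sqrt(5)
a = 0.3133 nm


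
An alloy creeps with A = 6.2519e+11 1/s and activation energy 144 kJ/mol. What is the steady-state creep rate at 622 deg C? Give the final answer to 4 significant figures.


rate = A * exp(-Q / (R*T))
T = 622 + 273.15 = 895.15 K
rate = 6.2519e+11 * exp(-144e3 / (8.314 * 895.15))
rate = 2471 1/s


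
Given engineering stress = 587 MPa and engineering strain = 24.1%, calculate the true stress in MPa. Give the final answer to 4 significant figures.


sigma_true = sigma_eng * (1 + epsilon_eng)
sigma_true = 587 * (1 + 0.241)
sigma_true = 728.5 MPa


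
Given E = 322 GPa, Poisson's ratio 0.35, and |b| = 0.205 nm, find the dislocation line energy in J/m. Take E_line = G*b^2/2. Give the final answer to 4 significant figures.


Step 1: G = E / (2*(1+nu))
G = 322 / (2*(1+0.35)) = 119.259 GPa = 1.19259e+11 Pa
Step 2: E_line = G*b^2/2
b = 0.205 nm = 2.05e-10 m
E_line = 0.5 * 1.19259e+11 * (2.05e-10)^2 = 2.506e-09 J/m


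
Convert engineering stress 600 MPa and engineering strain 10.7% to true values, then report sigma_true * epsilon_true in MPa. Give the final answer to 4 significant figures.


sigma_true = sigma_eng * (1 + epsilon_eng)
sigma_true = 600 * (1 + 0.107) = 664.2 MPa
epsilon_true = ln(1 + epsilon_eng)
epsilon_true = ln(1 + 0.107) = 0.101654
sigma_true * epsilon_true = 664.2 * 0.101654 = 67.52 MPa


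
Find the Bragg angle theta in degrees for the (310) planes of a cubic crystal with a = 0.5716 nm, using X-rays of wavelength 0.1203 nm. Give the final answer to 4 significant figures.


d = a / sqrt(h^2+k^2+l^2)
d = 0.5716 / sqrt(10) = 0.180756 nm
lambda = 2*d*sin(theta)  =>  sin(theta) = lambda / (2*d)
sin(theta) = 0.1203 / (2 * 0.180756) = 0.332769
theta = 19.44 deg


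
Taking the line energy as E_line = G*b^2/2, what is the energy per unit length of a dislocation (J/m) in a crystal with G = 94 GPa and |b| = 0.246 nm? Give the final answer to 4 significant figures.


E = G*b^2/2
b = 0.246 nm = 2.46e-10 m
G = 94 GPa = 9.4e+10 Pa
E = 0.5 * 9.4e+10 * (2.46e-10)^2
E = 2.844e-09 J/m


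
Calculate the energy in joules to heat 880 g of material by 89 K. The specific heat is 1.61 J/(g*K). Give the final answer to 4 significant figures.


Q = m * cp * dT
Q = 880 * 1.61 * 89
Q = 126100 J


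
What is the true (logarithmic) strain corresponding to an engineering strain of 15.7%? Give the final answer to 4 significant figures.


epsilon_true = ln(1 + epsilon_eng)
epsilon_true = ln(1 + 0.157)
epsilon_true = 0.1458


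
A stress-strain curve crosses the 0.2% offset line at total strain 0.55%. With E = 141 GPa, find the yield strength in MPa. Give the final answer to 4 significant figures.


Offset strain = 0.002
Elastic strain at yield = total_strain - offset = 5.5e-03 - 0.002 = 3.5e-03
sigma_y = E * elastic_strain = 141000 * 3.5e-03
sigma_y = 493.5 MPa


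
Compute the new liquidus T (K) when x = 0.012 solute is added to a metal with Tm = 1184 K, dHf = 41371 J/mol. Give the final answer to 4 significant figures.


dT = R*Tm^2*x / dHf
dT = 8.314 * 1184^2 * 0.012 / 41371
dT = 3.38064 K
T_new = 1184 - 3.38064 = 1181 K


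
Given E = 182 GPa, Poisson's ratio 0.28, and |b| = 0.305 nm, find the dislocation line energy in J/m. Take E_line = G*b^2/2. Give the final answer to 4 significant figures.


Step 1: G = E / (2*(1+nu))
G = 182 / (2*(1+0.28)) = 71.0938 GPa = 7.10938e+10 Pa
Step 2: E_line = G*b^2/2
b = 0.305 nm = 3.05e-10 m
E_line = 0.5 * 7.10938e+10 * (3.05e-10)^2 = 3.307e-09 J/m


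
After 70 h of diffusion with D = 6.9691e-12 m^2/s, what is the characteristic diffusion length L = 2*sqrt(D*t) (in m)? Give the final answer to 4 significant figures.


t = 70 hr = 252000 s
Diffusion length = 2*sqrt(D*t)
= 2*sqrt(6.9691e-12 * 252000)
= 2.65e-03 m


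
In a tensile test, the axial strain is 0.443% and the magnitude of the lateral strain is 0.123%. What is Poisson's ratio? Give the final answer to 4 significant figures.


nu = -epsilon_lat / epsilon_axial
Lateral strain is contraction (negative), so using magnitudes:
nu = 0.123 / 0.443
nu = 0.2777


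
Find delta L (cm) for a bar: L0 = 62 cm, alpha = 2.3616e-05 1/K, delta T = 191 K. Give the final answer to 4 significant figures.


dL = L0 * alpha * dT
dL = 62 * 2.3616e-05 * 191
dL = 0.2797 cm


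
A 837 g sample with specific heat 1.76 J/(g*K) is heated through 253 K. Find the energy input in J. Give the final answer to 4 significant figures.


Q = m * cp * dT
Q = 837 * 1.76 * 253
Q = 372700 J


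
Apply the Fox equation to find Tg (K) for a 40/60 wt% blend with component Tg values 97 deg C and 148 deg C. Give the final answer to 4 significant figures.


1/Tg = w1/Tg1 + w2/Tg2 (in Kelvin)
Tg1 = 370.15 K, Tg2 = 421.15 K
1/Tg = 0.4/370.15 + 0.6/421.15
Tg = 399.2 K


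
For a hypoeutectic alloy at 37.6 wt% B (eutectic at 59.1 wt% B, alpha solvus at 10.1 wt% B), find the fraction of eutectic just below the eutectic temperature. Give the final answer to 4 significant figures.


f_primary = (C_e - C0) / (C_e - C_alpha_max)
f_primary = (59.1 - 37.6) / (59.1 - 10.1)
f_primary = 0.438776
f_eutectic = 1 - 0.438776 = 0.5612


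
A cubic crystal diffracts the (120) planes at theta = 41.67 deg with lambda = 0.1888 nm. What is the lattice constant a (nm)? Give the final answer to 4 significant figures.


d = lambda / (2*sin(theta))
d = 0.1888 / (2*sin(41.67 deg))
d = 0.141989 nm
a = d * sqrt(h^2+k^2+l^2) = 0.141989 * sqrt(5)
a = 0.3175 nm


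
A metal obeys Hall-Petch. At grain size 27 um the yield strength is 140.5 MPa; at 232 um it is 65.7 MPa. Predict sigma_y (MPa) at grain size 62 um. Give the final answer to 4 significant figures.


sigma_y = sigma0 + k / sqrt(d)
1/sqrt(d1) = 1/sqrt(2.7e-05) = 192.45;  1/sqrt(d2) = 65.6532
k = (sigma1 - sigma2) / (1/sqrt(d1) - 1/sqrt(d2)) = (140.5 - 65.7) / (192.45 - 65.6532) = 0.58992 MPa*m^0.5
sigma0 = sigma1 - k/sqrt(d1) = 140.5 - 0.58992*192.45 = 26.9699 MPa
sigma_y(d3) = 26.9699 + 0.58992 / sqrt(6.2e-05) = 101.9 MPa


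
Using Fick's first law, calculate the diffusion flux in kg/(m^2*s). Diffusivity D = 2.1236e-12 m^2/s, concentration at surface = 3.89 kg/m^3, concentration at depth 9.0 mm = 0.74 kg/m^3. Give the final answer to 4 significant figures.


J = -D * (dC/dx) = D * (C1 - C2) / dx
J = 2.1236e-12 * (3.89 - 0.74) / 9e-03
J = 7.433e-10 kg/(m^2*s)


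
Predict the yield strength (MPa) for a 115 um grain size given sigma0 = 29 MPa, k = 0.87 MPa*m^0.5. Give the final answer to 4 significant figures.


sigma_y = sigma0 + k / sqrt(d)
d = 115 um = 1.15e-04 m
sigma_y = 29 + 0.87 / sqrt(1.15e-04)
sigma_y = 110.1 MPa


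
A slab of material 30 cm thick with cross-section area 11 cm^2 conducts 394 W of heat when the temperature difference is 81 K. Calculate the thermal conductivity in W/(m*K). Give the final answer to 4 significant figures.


k = Q*L / (A*dT)
L = 0.3 m, A = 1.1e-03 m^2
k = 394 * 0.3 / (1.1e-03 * 81)
k = 1327 W/(m*K)


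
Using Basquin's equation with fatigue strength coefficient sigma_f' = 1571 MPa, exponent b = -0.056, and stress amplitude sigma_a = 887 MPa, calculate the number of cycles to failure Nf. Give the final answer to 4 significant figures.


sigma_a = sigma_f' * (2*Nf)^b
2*Nf = (sigma_a / sigma_f')^(1/b)
2*Nf = (887 / 1571)^(1/-0.056)
2*Nf = 27107
Nf = 13550 cycles


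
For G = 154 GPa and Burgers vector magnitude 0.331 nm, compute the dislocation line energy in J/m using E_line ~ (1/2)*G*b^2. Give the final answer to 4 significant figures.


E = G*b^2/2
b = 0.331 nm = 3.31e-10 m
G = 154 GPa = 1.54e+11 Pa
E = 0.5 * 1.54e+11 * (3.31e-10)^2
E = 8.436e-09 J/m


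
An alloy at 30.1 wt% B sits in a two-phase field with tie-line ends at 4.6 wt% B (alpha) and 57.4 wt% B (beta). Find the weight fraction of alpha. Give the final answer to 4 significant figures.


f_alpha = (C_beta - C0) / (C_beta - C_alpha)
f_alpha = (57.4 - 30.1) / (57.4 - 4.6)
f_alpha = 0.517


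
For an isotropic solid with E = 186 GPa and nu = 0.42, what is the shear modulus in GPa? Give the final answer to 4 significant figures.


G = E / (2*(1+nu))
G = 186 / (2*(1+0.42))
G = 65.49 GPa


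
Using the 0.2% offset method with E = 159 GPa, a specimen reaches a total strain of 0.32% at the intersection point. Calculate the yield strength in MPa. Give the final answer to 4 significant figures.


Offset strain = 0.002
Elastic strain at yield = total_strain - offset = 3.2e-03 - 0.002 = 1.2e-03
sigma_y = E * elastic_strain = 159000 * 1.2e-03
sigma_y = 190.8 MPa


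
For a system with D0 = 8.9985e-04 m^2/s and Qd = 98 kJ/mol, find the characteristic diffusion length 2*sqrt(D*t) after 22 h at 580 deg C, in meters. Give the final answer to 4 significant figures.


Step 1: D = D0 * exp(-Qd/(R*T))
T = 853.15 K
D = 8.9985e-04 * exp(-98e3 / (8.314 * 853.15)) = 8.99171e-10 m^2/s
Step 2: L = 2*sqrt(D*t)
t = 22 h = 79200 s
L = 2*sqrt(8.99171e-10 * 79200) = 0.01688 m


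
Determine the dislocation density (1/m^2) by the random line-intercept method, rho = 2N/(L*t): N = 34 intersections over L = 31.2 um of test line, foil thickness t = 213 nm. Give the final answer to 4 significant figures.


rho = 2N / (L * t)
L = 31.2 um = 3.12e-05 m, t = 213 nm = 2.13e-07 m
rho = 2 * 34 / (3.12e-05 * 2.13e-07)
rho = 1.023e+13 1/m^2


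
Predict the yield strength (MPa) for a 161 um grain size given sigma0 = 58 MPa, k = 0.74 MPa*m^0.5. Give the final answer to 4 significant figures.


sigma_y = sigma0 + k / sqrt(d)
d = 161 um = 1.61e-04 m
sigma_y = 58 + 0.74 / sqrt(1.61e-04)
sigma_y = 116.3 MPa


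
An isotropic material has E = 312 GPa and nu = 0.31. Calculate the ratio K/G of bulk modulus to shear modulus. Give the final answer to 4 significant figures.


G = E / (2*(1+nu))
G = 312 / (2*(1+0.31)) = 119.084 GPa
K = E / (3*(1-2*nu))
K = 312 / (3*(1-2*0.31)) = 273.684 GPa
K/G = 273.684 / 119.084 = 2.298


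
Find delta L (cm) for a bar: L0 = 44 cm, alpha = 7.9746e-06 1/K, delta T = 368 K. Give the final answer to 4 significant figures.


dL = L0 * alpha * dT
dL = 44 * 7.9746e-06 * 368
dL = 0.1291 cm


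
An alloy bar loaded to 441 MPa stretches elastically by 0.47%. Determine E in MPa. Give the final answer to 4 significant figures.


E = sigma / epsilon
epsilon = 0.47% = 4.7e-03
E = 441 / 4.7e-03
E = 93830 MPa


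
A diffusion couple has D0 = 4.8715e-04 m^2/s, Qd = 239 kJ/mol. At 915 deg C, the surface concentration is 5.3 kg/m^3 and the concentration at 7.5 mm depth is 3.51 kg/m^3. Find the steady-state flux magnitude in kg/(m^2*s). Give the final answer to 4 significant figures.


Step 1: D = D0 * exp(-Qd/(R*T))
T = 915 + 273.15 = 1188.15 K
D = 4.8715e-04 * exp(-239e3 / (8.314 * 1188.15)) = 1.514e-14 m^2/s
Step 2: J = D * (C1 - C2) / dx
J = 1.514e-14 * (5.3 - 3.51) / 7.5e-03
J = 3.613e-12 kg/(m^2*s)


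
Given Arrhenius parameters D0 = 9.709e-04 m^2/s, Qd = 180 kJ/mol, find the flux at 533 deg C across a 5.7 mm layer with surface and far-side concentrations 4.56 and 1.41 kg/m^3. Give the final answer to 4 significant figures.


Step 1: D = D0 * exp(-Qd/(R*T))
T = 533 + 273.15 = 806.15 K
D = 9.709e-04 * exp(-180e3 / (8.314 * 806.15)) = 2.10678e-15 m^2/s
Step 2: J = D * (C1 - C2) / dx
J = 2.10678e-15 * (4.56 - 1.41) / 5.7e-03
J = 1.164e-12 kg/(m^2*s)


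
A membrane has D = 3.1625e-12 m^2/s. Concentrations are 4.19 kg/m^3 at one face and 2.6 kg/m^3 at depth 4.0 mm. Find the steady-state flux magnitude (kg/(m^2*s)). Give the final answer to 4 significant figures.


J = -D * (dC/dx) = D * (C1 - C2) / dx
J = 3.1625e-12 * (4.19 - 2.6) / 4e-03
J = 1.257e-09 kg/(m^2*s)


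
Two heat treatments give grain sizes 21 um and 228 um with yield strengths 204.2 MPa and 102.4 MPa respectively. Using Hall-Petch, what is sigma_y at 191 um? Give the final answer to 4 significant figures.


sigma_y = sigma0 + k / sqrt(d)
1/sqrt(d1) = 1/sqrt(2.1e-05) = 218.218;  1/sqrt(d2) = 66.2266
k = (sigma1 - sigma2) / (1/sqrt(d1) - 1/sqrt(d2)) = (204.2 - 102.4) / (218.218 - 66.2266) = 0.669775 MPa*m^0.5
sigma0 = sigma1 - k/sqrt(d1) = 204.2 - 0.669775*218.218 = 58.043 MPa
sigma_y(d3) = 58.043 + 0.669775 / sqrt(1.91e-04) = 106.5 MPa


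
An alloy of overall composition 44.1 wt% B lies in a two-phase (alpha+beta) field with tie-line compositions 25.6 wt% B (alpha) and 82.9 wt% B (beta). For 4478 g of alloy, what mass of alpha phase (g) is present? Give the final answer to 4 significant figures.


f_alpha = (C_beta - C0) / (C_beta - C_alpha)
f_alpha = (82.9 - 44.1) / (82.9 - 25.6) = 0.677138
m_alpha = f_alpha * m_total = 0.677138 * 4478 = 3032 g


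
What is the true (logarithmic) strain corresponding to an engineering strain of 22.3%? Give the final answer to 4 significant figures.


epsilon_true = ln(1 + epsilon_eng)
epsilon_true = ln(1 + 0.223)
epsilon_true = 0.2013


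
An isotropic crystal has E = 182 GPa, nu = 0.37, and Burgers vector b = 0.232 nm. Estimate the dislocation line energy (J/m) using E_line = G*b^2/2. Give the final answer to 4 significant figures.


Step 1: G = E / (2*(1+nu))
G = 182 / (2*(1+0.37)) = 66.4234 GPa = 6.64234e+10 Pa
Step 2: E_line = G*b^2/2
b = 0.232 nm = 2.32e-10 m
E_line = 0.5 * 6.64234e+10 * (2.32e-10)^2 = 1.788e-09 J/m


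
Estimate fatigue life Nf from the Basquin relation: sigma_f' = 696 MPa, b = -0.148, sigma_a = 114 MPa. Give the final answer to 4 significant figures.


sigma_a = sigma_f' * (2*Nf)^b
2*Nf = (sigma_a / sigma_f')^(1/b)
2*Nf = (114 / 696)^(1/-0.148)
2*Nf = 203617
Nf = 101800 cycles


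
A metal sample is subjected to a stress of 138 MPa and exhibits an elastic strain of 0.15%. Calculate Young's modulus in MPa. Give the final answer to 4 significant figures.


E = sigma / epsilon
epsilon = 0.15% = 1.5e-03
E = 138 / 1.5e-03
E = 92000 MPa


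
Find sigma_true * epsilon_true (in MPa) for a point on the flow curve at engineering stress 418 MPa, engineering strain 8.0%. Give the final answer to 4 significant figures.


sigma_true = sigma_eng * (1 + epsilon_eng)
sigma_true = 418 * (1 + 0.08) = 451.44 MPa
epsilon_true = ln(1 + epsilon_eng)
epsilon_true = ln(1 + 0.08) = 0.076961
sigma_true * epsilon_true = 451.44 * 0.076961 = 34.74 MPa


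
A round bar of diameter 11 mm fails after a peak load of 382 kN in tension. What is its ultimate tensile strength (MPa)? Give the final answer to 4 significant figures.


A0 = pi*(d/2)^2 = pi*(11/2)^2 = 95.0332 mm^2
UTS = F_max / A0 = 382*1000 / 95.0332
UTS = 4020 MPa


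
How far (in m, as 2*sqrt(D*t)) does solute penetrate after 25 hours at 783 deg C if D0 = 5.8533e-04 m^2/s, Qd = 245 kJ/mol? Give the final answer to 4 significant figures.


Step 1: D = D0 * exp(-Qd/(R*T))
T = 1056.15 K
D = 5.8533e-04 * exp(-245e3 / (8.314 * 1056.15)) = 4.46532e-16 m^2/s
Step 2: L = 2*sqrt(D*t)
t = 25 h = 90000 s
L = 2*sqrt(4.46532e-16 * 90000) = 1.268e-05 m


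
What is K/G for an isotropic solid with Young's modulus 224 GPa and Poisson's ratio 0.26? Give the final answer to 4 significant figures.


G = E / (2*(1+nu))
G = 224 / (2*(1+0.26)) = 88.8889 GPa
K = E / (3*(1-2*nu))
K = 224 / (3*(1-2*0.26)) = 155.556 GPa
K/G = 155.556 / 88.8889 = 1.75


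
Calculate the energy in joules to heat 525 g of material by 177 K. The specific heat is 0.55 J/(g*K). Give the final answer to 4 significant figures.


Q = m * cp * dT
Q = 525 * 0.55 * 177
Q = 51110 J


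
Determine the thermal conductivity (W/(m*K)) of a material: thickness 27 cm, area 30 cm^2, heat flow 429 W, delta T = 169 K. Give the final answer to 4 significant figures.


k = Q*L / (A*dT)
L = 0.27 m, A = 3e-03 m^2
k = 429 * 0.27 / (3e-03 * 169)
k = 228.5 W/(m*K)


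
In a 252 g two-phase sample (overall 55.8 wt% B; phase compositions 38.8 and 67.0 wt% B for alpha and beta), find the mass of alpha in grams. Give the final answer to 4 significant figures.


f_alpha = (C_beta - C0) / (C_beta - C_alpha)
f_alpha = (67.0 - 55.8) / (67.0 - 38.8) = 0.397163
m_alpha = f_alpha * m_total = 0.397163 * 252 = 100.1 g


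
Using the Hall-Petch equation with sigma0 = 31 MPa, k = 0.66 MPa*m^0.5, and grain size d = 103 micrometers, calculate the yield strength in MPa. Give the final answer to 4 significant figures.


sigma_y = sigma0 + k / sqrt(d)
d = 103 um = 1.03e-04 m
sigma_y = 31 + 0.66 / sqrt(1.03e-04)
sigma_y = 96.03 MPa


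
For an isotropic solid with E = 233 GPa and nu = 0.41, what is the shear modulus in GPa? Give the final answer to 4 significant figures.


G = E / (2*(1+nu))
G = 233 / (2*(1+0.41))
G = 82.62 GPa


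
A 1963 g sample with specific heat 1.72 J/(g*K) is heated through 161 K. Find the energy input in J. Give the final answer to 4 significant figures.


Q = m * cp * dT
Q = 1963 * 1.72 * 161
Q = 543600 J


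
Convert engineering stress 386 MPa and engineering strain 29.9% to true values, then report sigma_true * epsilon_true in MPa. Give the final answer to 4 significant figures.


sigma_true = sigma_eng * (1 + epsilon_eng)
sigma_true = 386 * (1 + 0.299) = 501.414 MPa
epsilon_true = ln(1 + epsilon_eng)
epsilon_true = ln(1 + 0.299) = 0.261595
sigma_true * epsilon_true = 501.414 * 0.261595 = 131.2 MPa


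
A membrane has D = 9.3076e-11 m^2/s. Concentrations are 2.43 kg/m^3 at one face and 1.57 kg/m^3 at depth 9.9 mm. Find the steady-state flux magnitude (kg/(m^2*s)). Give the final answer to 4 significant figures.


J = -D * (dC/dx) = D * (C1 - C2) / dx
J = 9.3076e-11 * (2.43 - 1.57) / 9.9e-03
J = 8.085e-09 kg/(m^2*s)


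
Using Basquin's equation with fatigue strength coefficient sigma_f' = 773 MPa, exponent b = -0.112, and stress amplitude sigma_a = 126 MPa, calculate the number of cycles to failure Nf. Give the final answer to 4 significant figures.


sigma_a = sigma_f' * (2*Nf)^b
2*Nf = (sigma_a / sigma_f')^(1/b)
2*Nf = (126 / 773)^(1/-0.112)
2*Nf = 1.08146e+07
Nf = 5.407e+06 cycles


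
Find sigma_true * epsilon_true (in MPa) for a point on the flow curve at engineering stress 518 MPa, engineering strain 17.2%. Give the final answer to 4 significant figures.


sigma_true = sigma_eng * (1 + epsilon_eng)
sigma_true = 518 * (1 + 0.172) = 607.096 MPa
epsilon_true = ln(1 + epsilon_eng)
epsilon_true = ln(1 + 0.172) = 0.158712
sigma_true * epsilon_true = 607.096 * 0.158712 = 96.35 MPa


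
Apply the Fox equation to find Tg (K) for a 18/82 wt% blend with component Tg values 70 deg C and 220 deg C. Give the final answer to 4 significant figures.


1/Tg = w1/Tg1 + w2/Tg2 (in Kelvin)
Tg1 = 343.15 K, Tg2 = 493.15 K
1/Tg = 0.18/343.15 + 0.82/493.15
Tg = 457.2 K
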